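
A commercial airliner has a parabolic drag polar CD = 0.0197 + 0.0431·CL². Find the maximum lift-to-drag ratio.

(L/D)max = 17.2

For CD = CD0 + K·CL², (L/D)max occurs at CL* = √(CD0/K) and equals 1/(2√(K·CD0)).
(L/D)max = 1/(2√(0.0431 × 0.0197)) = 1/(2 × 0.02914) = 17.2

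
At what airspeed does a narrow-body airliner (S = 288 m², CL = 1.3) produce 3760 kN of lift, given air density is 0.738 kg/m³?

v = 165 m/s

L = ½ρv²S·CL ⇒ v = √(2L/(ρ·S·CL))
v = √(2 × 3.76×10^6 / (0.738 × 288 × 1.3)) = √27220 = 165 m/s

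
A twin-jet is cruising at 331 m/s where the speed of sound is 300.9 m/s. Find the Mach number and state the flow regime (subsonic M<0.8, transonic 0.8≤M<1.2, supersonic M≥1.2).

M = v/a = 331 / 300.9 = 1.1
M = 1.1 → transonic.

M = 1.1 (transonic)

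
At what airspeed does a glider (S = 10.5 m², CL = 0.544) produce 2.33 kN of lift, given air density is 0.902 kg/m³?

L = ½ρv²S·CL ⇒ v = √(2L/(ρ·S·CL))
v = √(2 × 2330 / (0.902 × 10.5 × 0.544)) = √904.5 = 30.1 m/s

v = 30.1 m/s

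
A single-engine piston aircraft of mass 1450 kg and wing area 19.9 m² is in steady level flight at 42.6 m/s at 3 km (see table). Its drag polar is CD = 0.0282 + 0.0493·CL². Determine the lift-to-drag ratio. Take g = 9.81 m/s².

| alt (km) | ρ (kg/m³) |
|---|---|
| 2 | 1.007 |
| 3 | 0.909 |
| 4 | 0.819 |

At 3 km, from the table: ρ = 0.909 kg/m³.
Weight W = mg = 1450 × 9.81 = 14224 N; in level flight L = W.
q = ½ρv² = ½ × 0.909 × 42.6² = 824.8 Pa.
Required CL = L/(qS) = 14224/(824.8·19.9) = 0.8666.
CD = 0.0282 + 0.0493 × 0.8666² = 0.06523.
L/D = CL/CD = 0.8666 / 0.06523 = 13.3

L/D = 13.3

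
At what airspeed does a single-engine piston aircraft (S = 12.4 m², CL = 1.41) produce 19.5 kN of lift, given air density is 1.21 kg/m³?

L = ½ρv²S·CL ⇒ v = √(2L/(ρ·S·CL))
v = √(2 × 19500 / (1.21 × 12.4 × 1.41)) = √1843 = 42.9 m/s

v = 42.9 m/s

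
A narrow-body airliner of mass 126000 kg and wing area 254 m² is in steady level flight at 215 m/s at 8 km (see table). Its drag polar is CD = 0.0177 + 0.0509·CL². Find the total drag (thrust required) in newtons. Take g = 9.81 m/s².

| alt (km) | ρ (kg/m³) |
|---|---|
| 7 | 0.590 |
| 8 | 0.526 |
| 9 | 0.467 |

D = 79800 N

At 8 km, from the table: ρ = 0.526 kg/m³.
In steady level flight, lift balances weight: W = mg = 126000 × 9.81 = 1.2361×10^6 N.
q = ½ρv² = ½ × 0.526 × 215² = 12160 Pa.
CL = W/(q·S) = 1.2361×10^6 / (12160 × 254) = 0.4003.
CD = 0.0177 + 0.0509 × 0.4003² = 0.02586.
D = q·S·CD = 12160 × 254 × 0.02586 = 79840 N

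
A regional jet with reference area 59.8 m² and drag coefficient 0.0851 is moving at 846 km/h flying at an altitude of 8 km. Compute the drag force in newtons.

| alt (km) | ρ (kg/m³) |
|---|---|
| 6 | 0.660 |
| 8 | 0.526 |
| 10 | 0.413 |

D = 73900 N

At 8 km, from the table: ρ = 0.526 kg/m³.
Convert speed: v = 846 km/h ÷ 3.6 = 235 m/s.
D = ½ρv²S·CD = ½ × 0.526 × 235² × 59.8 × 0.0851 = 73900 N ≈ 73.9 kN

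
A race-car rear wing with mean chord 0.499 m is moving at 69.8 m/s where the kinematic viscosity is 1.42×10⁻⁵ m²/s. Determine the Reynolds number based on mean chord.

Re = v·c/ν = 69.8 × 0.499 / (1.42×10⁻⁵) = 2.45×10^6

Re = 2.45×10^6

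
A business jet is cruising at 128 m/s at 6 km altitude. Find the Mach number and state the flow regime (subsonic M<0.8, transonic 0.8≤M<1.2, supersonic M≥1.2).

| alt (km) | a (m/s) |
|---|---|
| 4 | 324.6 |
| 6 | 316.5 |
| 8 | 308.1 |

M = 0.404 (subsonic)

At 6 km, from the table: a = 316.5 m/s.
M = v/a = 128 / 316.5 = 0.404
M = 0.404 → subsonic.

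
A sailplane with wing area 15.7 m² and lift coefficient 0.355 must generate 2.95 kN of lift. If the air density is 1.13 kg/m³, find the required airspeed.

v = 30.6 m/s

L = ½ρv²S·CL ⇒ v = √(2L/(ρ·S·CL))
v = √(2 × 2950 / (1.13 × 15.7 × 0.355)) = √936.8 = 30.6 m/s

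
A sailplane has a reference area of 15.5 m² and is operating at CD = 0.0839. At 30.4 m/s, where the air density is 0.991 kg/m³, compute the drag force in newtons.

D = 596 N

Dynamic pressure q = ½ρv² = ½ × 0.991 × 30.4² = 457.9 Pa.
D = q·S·CD = 457.9 × 15.5 × 0.0839 = 596 N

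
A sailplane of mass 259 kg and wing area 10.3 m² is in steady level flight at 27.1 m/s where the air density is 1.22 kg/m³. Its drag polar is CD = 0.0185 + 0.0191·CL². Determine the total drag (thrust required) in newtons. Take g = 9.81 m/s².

D = 112 N

In steady level flight, lift balances weight: W = mg = 259 × 9.81 = 2540.8 N.
q = ½ρv² = ½ × 1.22 × 27.1² = 448 Pa.
CL = W/(q·S) = 2540.8 / (448 × 10.3) = 0.5506.
CD = 0.0185 + 0.0191 × 0.5506² = 0.02429.
D = q·S·CD = 448 × 10.3 × 0.02429 = 112.1 N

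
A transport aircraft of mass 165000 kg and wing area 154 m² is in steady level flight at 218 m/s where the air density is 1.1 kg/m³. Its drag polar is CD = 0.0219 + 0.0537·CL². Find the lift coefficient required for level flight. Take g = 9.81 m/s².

CL = 0.402

Weight W = mg = 165000 × 9.81 = 1.6186×10^6 N; in level flight L = W.
Dynamic pressure q = 0.5 × 1.1 × 218² = 26140 Pa.
CL = W/(q·S) = 1.6186×10^6 / (26140 × 154) = 0.4021.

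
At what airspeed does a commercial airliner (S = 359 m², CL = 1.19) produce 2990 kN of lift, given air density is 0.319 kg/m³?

L = ½ρv²S·CL ⇒ v = √(2L/(ρ·S·CL))
v = √(2 × 2.99×10^6 / (0.319 × 359 × 1.19)) = √43880 = 209 m/s

v = 209 m/s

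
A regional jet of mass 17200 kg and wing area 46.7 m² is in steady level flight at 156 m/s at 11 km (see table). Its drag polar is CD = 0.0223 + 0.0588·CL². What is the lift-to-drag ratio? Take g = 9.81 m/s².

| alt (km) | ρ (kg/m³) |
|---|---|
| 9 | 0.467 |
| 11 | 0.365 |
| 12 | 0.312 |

At 11 km, from the table: ρ = 0.365 kg/m³.
In steady level flight, lift balances weight: W = mg = 17200 × 9.81 = 1.6873×10^5 N.
q = ½ρv² = ½ × 0.365 × 156² = 4441 Pa.
CL = 2W/(ρv²S) = 2×1.6873×10^5/(0.365×156²×46.7) = 0.8135.
CD = 0.0223 + 0.0588 × 0.8135² = 0.06121.
L/D = CL/CD = 0.8135 / 0.06121 = 13.3

L/D = 13.3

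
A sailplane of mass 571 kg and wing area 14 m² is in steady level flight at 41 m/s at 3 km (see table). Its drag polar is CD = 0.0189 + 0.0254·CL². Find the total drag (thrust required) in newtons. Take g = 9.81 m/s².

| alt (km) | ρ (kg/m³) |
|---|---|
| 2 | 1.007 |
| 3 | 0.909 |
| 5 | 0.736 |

At 3 km, from the table: ρ = 0.909 kg/m³.
Weight W = mg = 571 × 9.81 = 5601.5 N; in level flight L = W.
Dynamic pressure q = 0.5 × 0.909 × 41² = 764 Pa.
Required CL = L/(qS) = 5601.5/(764·14) = 0.5237.
CD = 0.0189 + 0.0254 × 0.5237² = 0.02587.
D = q·S·CD = 764 × 14 × 0.02587 = 276.7 N

D = 277 N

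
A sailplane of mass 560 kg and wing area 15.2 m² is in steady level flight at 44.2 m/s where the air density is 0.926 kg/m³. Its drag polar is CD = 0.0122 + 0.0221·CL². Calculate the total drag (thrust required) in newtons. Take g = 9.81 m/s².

D = 216 N

Level flight ⇒ L = W = m·g = 560 × 9.81 = 5493.6 N.
q = ½ρv² = ½ × 0.926 × 44.2² = 904.5 Pa.
CL = 2W/(ρv²S) = 2×5493.6/(0.926×44.2²×15.2) = 0.3996.
CD = 0.0122 + 0.0221 × 0.3996² = 0.01573.
D = q·S·CD = 904.5 × 15.2 × 0.01573 = 216.2 N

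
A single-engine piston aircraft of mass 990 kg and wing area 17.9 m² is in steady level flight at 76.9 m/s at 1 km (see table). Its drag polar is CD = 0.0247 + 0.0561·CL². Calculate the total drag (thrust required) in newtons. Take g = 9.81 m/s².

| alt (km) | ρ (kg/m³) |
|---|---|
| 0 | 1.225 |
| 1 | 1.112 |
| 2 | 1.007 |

D = 1540 N

At 1 km, from the table: ρ = 1.112 kg/m³.
Level flight ⇒ L = W = m·g = 990 × 9.81 = 9711.9 N.
Dynamic pressure q = 0.5 × 1.112 × 76.9² = 3288 Pa.
Required CL = L/(qS) = 9711.9/(3288·17.9) = 0.165.
CD = 0.0247 + 0.0561 × 0.165² = 0.02623.
D = q·S·CD = 3288 × 17.9 × 0.02623 = 1544 N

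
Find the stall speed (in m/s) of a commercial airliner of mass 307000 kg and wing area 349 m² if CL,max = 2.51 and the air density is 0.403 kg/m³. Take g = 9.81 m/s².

Weight W = mg = 307000 × 9.81 = 3.012×10^6 N.
From L = ½ρV²S·CL,max = W: V_stall = √(2W/(ρSCL,max)) = √(2·3.012×10^6/(0.403·349·2.51))
V_stall = √17060 = 131 m/s

V_stall = 131 m/s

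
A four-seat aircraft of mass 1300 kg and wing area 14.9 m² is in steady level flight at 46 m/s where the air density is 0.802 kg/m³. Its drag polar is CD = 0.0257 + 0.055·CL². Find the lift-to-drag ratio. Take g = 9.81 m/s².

L/D = 12.4

Weight W = mg = 1300 × 9.81 = 12753 N; in level flight L = W.
q = ½ρv² = ½ × 0.802 × 46² = 848.5 Pa.
CL = 2W/(ρv²S) = 2×12753/(0.802×46²×14.9) = 1.009.
CD = 0.0257 + 0.055 × 1.009² = 0.08166.
L/D = CL/CD = 1.009 / 0.08166 = 12.4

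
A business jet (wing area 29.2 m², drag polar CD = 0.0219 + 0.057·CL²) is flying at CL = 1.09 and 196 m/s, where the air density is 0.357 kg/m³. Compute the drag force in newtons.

CD = 0.0219 + 0.057 × 1.09² = 0.08962
D = ½ρv²S·CD = ½ × 0.357 × 196² × 29.2 × 0.08962 = 17900 N

D = 17900 N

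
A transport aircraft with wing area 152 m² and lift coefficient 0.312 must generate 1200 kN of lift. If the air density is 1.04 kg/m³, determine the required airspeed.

v = 221 m/s

L = ½ρv²S·CL ⇒ v = √(2L/(ρ·S·CL))
v = √(2 × 1.2×10^6 / (1.04 × 152 × 0.312)) = √48660 = 221 m/s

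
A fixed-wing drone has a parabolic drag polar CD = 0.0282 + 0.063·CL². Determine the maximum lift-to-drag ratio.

(L/D)max = 11.9

For CD = CD0 + K·CL², (L/D)max occurs at CL* = √(CD0/K) and equals 1/(2√(K·CD0)).
(L/D)max = 1/(2√(0.063 × 0.0282)) = 1/(2 × 0.04215) = 11.9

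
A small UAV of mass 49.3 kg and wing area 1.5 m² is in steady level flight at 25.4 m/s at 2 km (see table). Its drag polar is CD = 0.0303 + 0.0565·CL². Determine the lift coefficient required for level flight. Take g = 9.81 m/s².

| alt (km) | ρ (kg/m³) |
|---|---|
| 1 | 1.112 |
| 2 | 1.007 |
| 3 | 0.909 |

CL = 0.993

At 2 km, from the table: ρ = 1.007 kg/m³.
Weight W = mg = 49.3 × 9.81 = 483.63 N; in level flight L = W.
Dynamic pressure q = 0.5 × 1.007 × 25.4² = 324.8 Pa.
CL = 2W/(ρv²S) = 2×483.63/(1.007×25.4²×1.5) = 0.9926.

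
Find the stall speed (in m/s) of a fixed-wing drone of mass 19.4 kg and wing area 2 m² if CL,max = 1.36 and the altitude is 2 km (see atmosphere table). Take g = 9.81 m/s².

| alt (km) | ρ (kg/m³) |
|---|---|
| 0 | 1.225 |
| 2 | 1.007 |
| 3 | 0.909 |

V_stall = 11.8 m/s

At 2 km, from the table: ρ = 1.007 kg/m³.
Stall occurs when L = W at CL,max. W = mg = 19.4 × 9.81 = 190.3 N.
From L = ½ρV²S·CL,max = W: V_stall = √(2W/(ρSCL,max)) = √(2·190.3/(1.007·2·1.36))
V_stall = √139 = 11.8 m/s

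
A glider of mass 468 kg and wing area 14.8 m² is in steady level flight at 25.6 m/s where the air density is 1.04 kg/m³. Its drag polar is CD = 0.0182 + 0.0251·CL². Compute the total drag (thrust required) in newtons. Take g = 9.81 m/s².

Weight W = mg = 468 × 9.81 = 4591.1 N; in level flight L = W.
Dynamic pressure q = 0.5 × 1.04 × 25.6² = 340.8 Pa.
CL = 2W/(ρv²S) = 2×4591.1/(1.04×25.6²×14.8) = 0.9103.
CD = 0.0182 + 0.0251 × 0.9103² = 0.039.
D = q·S·CD = 340.8 × 14.8 × 0.039 = 196.7 N

D = 197 N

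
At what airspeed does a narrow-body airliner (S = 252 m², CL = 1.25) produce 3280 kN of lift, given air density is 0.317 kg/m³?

v = 256 m/s

L = ½ρv²S·CL ⇒ v = √(2L/(ρ·S·CL))
v = √(2 × 3.28×10^6 / (0.317 × 252 × 1.25)) = √65700 = 256 m/s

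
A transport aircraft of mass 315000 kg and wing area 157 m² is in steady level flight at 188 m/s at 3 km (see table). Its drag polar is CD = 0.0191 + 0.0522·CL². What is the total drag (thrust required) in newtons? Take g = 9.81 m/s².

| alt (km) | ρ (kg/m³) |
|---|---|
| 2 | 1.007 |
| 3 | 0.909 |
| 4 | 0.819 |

At 3 km, from the table: ρ = 0.909 kg/m³.
In steady level flight, lift balances weight: W = mg = 315000 × 9.81 = 3.0902×10^6 N.
Dynamic pressure q = 0.5 × 0.909 × 188² = 16060 Pa.
CL = 2W/(ρv²S) = 2×3.0902×10^6/(0.909×188²×157) = 1.225.
CD = 0.0191 + 0.0522 × 1.225² = 0.09747.
D = q·S·CD = 16060 × 157 × 0.09747 = 2.458×10^5 N

D = 2.46×10^5 N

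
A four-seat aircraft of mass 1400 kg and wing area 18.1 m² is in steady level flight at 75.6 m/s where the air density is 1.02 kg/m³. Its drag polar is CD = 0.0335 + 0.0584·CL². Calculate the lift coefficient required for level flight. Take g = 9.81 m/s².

Weight W = mg = 1400 × 9.81 = 13734 N; in level flight L = W.
Dynamic pressure q = 0.5 × 1.02 × 75.6² = 2915 Pa.
CL = W/(q·S) = 13734 / (2915 × 18.1) = 0.2603.

CL = 0.26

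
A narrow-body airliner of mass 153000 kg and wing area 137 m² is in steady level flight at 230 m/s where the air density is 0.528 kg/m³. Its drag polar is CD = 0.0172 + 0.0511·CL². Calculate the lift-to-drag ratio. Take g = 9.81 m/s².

L/D = 16.1

Level flight ⇒ L = W = m·g = 153000 × 9.81 = 1.5009×10^6 N.
Dynamic pressure q = 0.5 × 0.528 × 230² = 13970 Pa.
Required CL = L/(qS) = 1.5009×10^6/(13970·137) = 0.7845.
CD = 0.0172 + 0.0511 × 0.7845² = 0.04865.
L/D = CL/CD = 0.7845 / 0.04865 = 16.1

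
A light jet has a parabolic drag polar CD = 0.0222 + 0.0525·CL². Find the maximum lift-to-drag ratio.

(L/D)max = 14.6

For CD = CD0 + K·CL², (L/D)max occurs at CL* = √(CD0/K) and equals 1/(2√(K·CD0)).
(L/D)max = 1/(2√(0.0525 × 0.0222)) = 1/(2 × 0.03414) = 14.6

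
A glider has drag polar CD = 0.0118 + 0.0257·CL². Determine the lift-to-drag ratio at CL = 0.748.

L/D = 28.6

CD = 0.0118 + 0.0257 × 0.748² = 0.02618
L/D = CL/CD = 0.748 / 0.02618 = 28.6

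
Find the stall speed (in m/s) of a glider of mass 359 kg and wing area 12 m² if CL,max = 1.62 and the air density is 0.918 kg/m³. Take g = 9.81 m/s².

V_stall = 19.9 m/s

Weight W = mg = 359 × 9.81 = 3522 N.
V_stall = √(2W/(ρ·S·CL,max)) = √(2 × 3522 / (0.918 × 12 × 1.62))
V_stall = √394.7 = 19.9 m/s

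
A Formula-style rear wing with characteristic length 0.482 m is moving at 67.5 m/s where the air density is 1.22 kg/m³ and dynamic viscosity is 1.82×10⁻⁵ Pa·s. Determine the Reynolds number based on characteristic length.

Re = 2.18×10^6

Re = ρ·v·c/μ = 1.22 × 67.5 × 0.482 / (1.82×10⁻⁵) = 2.18×10^6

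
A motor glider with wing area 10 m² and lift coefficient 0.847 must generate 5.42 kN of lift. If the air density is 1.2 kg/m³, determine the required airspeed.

v = 32.7 m/s

L = ½ρv²S·CL ⇒ v = √(2L/(ρ·S·CL))
v = √(2 × 5420 / (1.2 × 10 × 0.847)) = √1067 = 32.7 m/s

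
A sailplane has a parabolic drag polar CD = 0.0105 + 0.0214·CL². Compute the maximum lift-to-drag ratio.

For CD = CD0 + K·CL², (L/D)max occurs at CL* = √(CD0/K) and equals 1/(2√(K·CD0)).
(L/D)max = 1/(2√(0.0214 × 0.0105)) = 1/(2 × 0.01499) = 33.4

(L/D)max = 33.4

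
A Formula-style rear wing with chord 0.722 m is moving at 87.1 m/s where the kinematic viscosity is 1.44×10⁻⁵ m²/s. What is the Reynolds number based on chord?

Re = 4.37×10^6

Re = v·c/ν = 87.1 × 0.722 / (1.44×10⁻⁵) = 4.37×10^6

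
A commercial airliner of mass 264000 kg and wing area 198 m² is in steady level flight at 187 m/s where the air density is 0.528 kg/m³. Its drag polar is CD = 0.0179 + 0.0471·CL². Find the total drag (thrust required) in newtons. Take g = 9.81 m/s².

In steady level flight, lift balances weight: W = mg = 264000 × 9.81 = 2.5898×10^6 N.
Dynamic pressure q = 0.5 × 0.528 × 187² = 9232 Pa.
CL = W/(q·S) = 2.5898×10^6 / (9232 × 198) = 1.417.
CD = 0.0179 + 0.0471 × 1.417² = 0.1125.
D = q·S·CD = 9232 × 198 × 0.1125 = 2.055×10^5 N

D = 2.06×10^5 N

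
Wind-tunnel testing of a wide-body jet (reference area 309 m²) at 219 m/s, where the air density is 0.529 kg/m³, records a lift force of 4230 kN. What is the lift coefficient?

From L = ½ρv²S·CL, rearranging gives CL = 2L/(ρv²S).
CL = 2 × 4.23×10^6 / (0.529 × 219² × 309) = 1.08

CL = 1.08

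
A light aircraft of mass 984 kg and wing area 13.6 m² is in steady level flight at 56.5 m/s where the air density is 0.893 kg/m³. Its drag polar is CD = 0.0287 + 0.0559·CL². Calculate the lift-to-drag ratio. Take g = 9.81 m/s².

In steady level flight, lift balances weight: W = mg = 984 × 9.81 = 9653 N.
q = ½ρv² = ½ × 0.893 × 56.5² = 1425 Pa.
CL = 2W/(ρv²S) = 2×9653/(0.893×56.5²×13.6) = 0.498.
CD = 0.0287 + 0.0559 × 0.498² = 0.04256.
L/D = CL/CD = 0.498 / 0.04256 = 11.7

L/D = 11.7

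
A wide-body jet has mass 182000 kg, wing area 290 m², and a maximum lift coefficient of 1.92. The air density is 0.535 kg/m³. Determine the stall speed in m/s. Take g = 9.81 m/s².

V_stall = 109 m/s

At stall, lift equals weight: L = W = m·g = 182000 × 9.81 = 1.785×10^6 N.
V_stall = √(2W/(ρ·S·CL,max)) = √(2 × 1.785×10^6 / (0.535 × 290 × 1.92))
V_stall = √11990 = 109 m/s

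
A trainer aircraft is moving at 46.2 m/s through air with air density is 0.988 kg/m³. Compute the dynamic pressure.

q = 1050 Pa

q = ½ρv² = ½ × 0.988 × 46.2² = 1050 Pa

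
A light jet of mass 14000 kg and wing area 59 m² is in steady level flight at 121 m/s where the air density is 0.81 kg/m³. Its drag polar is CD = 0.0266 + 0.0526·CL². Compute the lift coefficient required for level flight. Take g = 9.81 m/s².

CL = 0.393

In steady level flight, lift balances weight: W = mg = 14000 × 9.81 = 1.3734×10^5 N.
Dynamic pressure q = 0.5 × 0.81 × 121² = 5930 Pa.
Required CL = L/(qS) = 1.3734×10^5/(5930·59) = 0.3926.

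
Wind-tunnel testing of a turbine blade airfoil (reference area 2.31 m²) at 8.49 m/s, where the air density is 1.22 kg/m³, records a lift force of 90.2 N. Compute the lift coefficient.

From L = ½ρv²S·CL, rearranging gives CL = 2L/(ρv²S).
CL = 2 × 90.2 / (1.22 × 8.49² × 2.31) = 0.888

CL = 0.888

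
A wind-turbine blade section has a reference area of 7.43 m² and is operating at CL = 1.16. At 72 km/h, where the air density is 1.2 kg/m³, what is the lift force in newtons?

Convert speed: v = 72 km/h ÷ 3.6 = 20 m/s.
Dynamic pressure q = ½ρv² = ½ × 1.2 × 20² = 240 Pa.
L = q·S·CL = 240 × 7.43 × 1.16 = 2070 N

L = 2070 N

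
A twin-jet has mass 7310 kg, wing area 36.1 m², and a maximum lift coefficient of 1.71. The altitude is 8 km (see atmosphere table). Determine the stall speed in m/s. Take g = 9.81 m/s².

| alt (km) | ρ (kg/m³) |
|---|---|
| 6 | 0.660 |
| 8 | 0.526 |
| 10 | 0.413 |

At 8 km, from the table: ρ = 0.526 kg/m³.
At stall, lift equals weight: L = W = m·g = 7310 × 9.81 = 71710 N.
From L = ½ρV²S·CL,max = W: V_stall = √(2W/(ρSCL,max)) = √(2·71710/(0.526·36.1·1.71))
V_stall = √4417 = 66.5 m/s

V_stall = 66.5 m/s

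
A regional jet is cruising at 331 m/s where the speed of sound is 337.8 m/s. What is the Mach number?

M = v/a = 331 / 337.8 = 0.98

M = 0.98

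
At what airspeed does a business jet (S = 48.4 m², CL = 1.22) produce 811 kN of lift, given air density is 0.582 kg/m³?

L = ½ρv²S·CL ⇒ v = √(2L/(ρ·S·CL))
v = √(2 × 8.11×10^5 / (0.582 × 48.4 × 1.22)) = √47200 = 217 m/s

v = 217 m/s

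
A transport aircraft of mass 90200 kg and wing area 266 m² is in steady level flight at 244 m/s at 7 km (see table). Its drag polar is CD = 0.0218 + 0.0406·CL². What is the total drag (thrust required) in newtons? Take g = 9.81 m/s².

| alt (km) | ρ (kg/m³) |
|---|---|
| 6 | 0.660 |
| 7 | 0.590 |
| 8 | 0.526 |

At 7 km, from the table: ρ = 0.590 kg/m³.
In steady level flight, lift balances weight: W = mg = 90200 × 9.81 = 8.8486×10^5 N.
q = ½ρv² = ½ × 0.59 × 244² = 17560 Pa.
CL = W/(q·S) = 8.8486×10^5 / (17560 × 266) = 0.1894.
CD = 0.0218 + 0.0406 × 0.1894² = 0.02326.
D = q·S·CD = 17560 × 266 × 0.02326 = 1.086×10^5 N

D = 1.09×10^5 N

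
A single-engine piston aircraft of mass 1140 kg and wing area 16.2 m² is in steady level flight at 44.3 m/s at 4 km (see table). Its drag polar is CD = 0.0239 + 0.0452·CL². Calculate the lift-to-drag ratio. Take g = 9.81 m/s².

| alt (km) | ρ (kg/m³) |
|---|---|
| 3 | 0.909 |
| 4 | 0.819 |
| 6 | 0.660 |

At 4 km, from the table: ρ = 0.819 kg/m³.
In steady level flight, lift balances weight: W = mg = 1140 × 9.81 = 11183 N.
Dynamic pressure q = 0.5 × 0.819 × 44.3² = 803.6 Pa.
CL = W/(q·S) = 11183 / (803.6 × 16.2) = 0.859.
CD = 0.0239 + 0.0452 × 0.859² = 0.05725.
L/D = CL/CD = 0.859 / 0.05725 = 15

L/D = 15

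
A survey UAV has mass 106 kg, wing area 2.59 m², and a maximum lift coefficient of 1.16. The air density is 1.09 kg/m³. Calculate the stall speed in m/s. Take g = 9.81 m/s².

V_stall = 25.2 m/s

At stall, lift equals weight: L = W = m·g = 106 × 9.81 = 1040 N.
From L = ½ρV²S·CL,max = W: V_stall = √(2W/(ρSCL,max)) = √(2·1040/(1.09·2.59·1.16))
V_stall = √635.1 = 25.2 m/s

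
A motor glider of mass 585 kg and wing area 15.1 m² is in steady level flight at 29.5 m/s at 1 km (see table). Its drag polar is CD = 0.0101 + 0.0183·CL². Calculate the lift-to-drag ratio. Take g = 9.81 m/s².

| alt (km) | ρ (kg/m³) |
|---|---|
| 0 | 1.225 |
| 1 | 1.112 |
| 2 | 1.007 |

L/D = 36.7

At 1 km, from the table: ρ = 1.112 kg/m³.
Level flight ⇒ L = W = m·g = 585 × 9.81 = 5738.9 N.
Dynamic pressure q = 0.5 × 1.112 × 29.5² = 483.9 Pa.
CL = W/(q·S) = 5738.9 / (483.9 × 15.1) = 0.7855.
CD = 0.0101 + 0.0183 × 0.7855² = 0.02139.
L/D = CL/CD = 0.7855 / 0.02139 = 36.7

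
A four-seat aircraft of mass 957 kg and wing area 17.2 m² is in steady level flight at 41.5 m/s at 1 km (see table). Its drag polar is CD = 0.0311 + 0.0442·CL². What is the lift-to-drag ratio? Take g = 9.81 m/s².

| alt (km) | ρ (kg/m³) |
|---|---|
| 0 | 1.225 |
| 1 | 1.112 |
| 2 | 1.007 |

L/D = 12.5

At 1 km, from the table: ρ = 1.112 kg/m³.
Weight W = mg = 957 × 9.81 = 9388.2 N; in level flight L = W.
q = ½ρv² = ½ × 1.112 × 41.5² = 957.6 Pa.
CL = W/(q·S) = 9388.2 / (957.6 × 17.2) = 0.57.
CD = 0.0311 + 0.0442 × 0.57² = 0.04546.
L/D = CL/CD = 0.57 / 0.04546 = 12.5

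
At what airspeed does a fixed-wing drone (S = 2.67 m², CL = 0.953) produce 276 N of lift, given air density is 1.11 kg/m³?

L = ½ρv²S·CL ⇒ v = √(2L/(ρ·S·CL))
v = √(2 × 276 / (1.11 × 2.67 × 0.953)) = √195.4 = 14 m/s

v = 14 m/s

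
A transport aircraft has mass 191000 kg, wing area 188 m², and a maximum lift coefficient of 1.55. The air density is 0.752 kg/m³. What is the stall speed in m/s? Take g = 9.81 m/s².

At stall, lift equals weight: L = W = m·g = 191000 × 9.81 = 1.874×10^6 N.
From L = ½ρV²S·CL,max = W: V_stall = √(2W/(ρSCL,max)) = √(2·1.874×10^6/(0.752·188·1.55))
V_stall = √17100 = 131 m/s

V_stall = 131 m/s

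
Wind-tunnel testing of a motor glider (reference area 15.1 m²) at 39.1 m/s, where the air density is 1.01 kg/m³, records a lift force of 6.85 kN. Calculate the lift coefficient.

From L = ½ρv²S·CL, rearranging gives CL = 2L/(ρv²S).
CL = 2 × 6850 / (1.01 × 39.1² × 15.1) = 0.588

CL = 0.588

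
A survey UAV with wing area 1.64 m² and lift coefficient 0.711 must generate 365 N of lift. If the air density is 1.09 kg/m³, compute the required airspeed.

v = 24 m/s

L = ½ρv²S·CL ⇒ v = √(2L/(ρ·S·CL))
v = √(2 × 365 / (1.09 × 1.64 × 0.711)) = √574.4 = 24 m/s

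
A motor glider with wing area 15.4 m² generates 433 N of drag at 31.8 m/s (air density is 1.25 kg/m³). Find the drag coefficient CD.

From D = ½ρv²S·CD, rearranging gives CD = 2D/(ρv²S).
CD = 2 × 433 / (1.25 × 31.8² × 15.4) = 0.0445

CD = 0.0445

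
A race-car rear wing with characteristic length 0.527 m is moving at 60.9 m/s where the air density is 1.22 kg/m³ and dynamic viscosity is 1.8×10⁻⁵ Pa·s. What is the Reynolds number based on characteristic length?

Re = ρ·v·c/μ = 1.22 × 60.9 × 0.527 / (1.8×10⁻⁵) = 2.18×10^6

Re = 2.18×10^6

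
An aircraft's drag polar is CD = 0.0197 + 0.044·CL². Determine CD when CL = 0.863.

CD = 0.0525

CD = 0.0197 + 0.044 × 0.863² = 0.0197 + 0.03277 = 0.0525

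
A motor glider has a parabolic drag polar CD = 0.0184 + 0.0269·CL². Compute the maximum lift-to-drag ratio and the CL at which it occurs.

(L/D)max = 22.5, at CL = 0.827

For CD = CD0 + K·CL², (L/D)max occurs at CL* = √(CD0/K) and equals 1/(2√(K·CD0)).
(L/D)max = 1/(2√(0.0269 × 0.0184)) = 1/(2 × 0.02225) = 22.5
CL* = √(0.0184/0.0269) = 0.827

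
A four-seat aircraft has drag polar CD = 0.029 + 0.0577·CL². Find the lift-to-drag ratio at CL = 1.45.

L/D = 9.65

CD = 0.029 + 0.0577 × 1.45² = 0.1503
L/D = CL/CD = 1.45 / 0.1503 = 9.65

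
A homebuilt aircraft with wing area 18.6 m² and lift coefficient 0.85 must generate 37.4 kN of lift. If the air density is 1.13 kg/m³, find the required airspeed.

L = ½ρv²S·CL ⇒ v = √(2L/(ρ·S·CL))
v = √(2 × 37400 / (1.13 × 18.6 × 0.85)) = √4187 = 64.7 m/s

v = 64.7 m/s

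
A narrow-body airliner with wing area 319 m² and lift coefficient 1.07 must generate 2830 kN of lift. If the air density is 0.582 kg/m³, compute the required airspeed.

v = 169 m/s

L = ½ρv²S·CL ⇒ v = √(2L/(ρ·S·CL))
v = √(2 × 2.83×10^6 / (0.582 × 319 × 1.07)) = √28490 = 169 m/s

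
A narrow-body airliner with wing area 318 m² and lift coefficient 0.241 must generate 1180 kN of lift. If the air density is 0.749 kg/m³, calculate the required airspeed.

v = 203 m/s

L = ½ρv²S·CL ⇒ v = √(2L/(ρ·S·CL))
v = √(2 × 1.18×10^6 / (0.749 × 318 × 0.241)) = √41110 = 203 m/s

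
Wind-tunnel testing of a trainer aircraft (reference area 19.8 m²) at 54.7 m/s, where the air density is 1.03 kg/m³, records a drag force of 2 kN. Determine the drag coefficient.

CD = 0.0656

From D = ½ρv²S·CD, rearranging gives CD = 2D/(ρv²S).
CD = 2 × 2000 / (1.03 × 54.7² × 19.8) = 0.0656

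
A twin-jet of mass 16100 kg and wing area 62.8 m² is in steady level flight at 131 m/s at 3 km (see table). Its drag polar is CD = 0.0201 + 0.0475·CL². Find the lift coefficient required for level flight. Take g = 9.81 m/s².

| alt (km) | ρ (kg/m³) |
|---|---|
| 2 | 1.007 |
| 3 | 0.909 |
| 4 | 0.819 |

At 3 km, from the table: ρ = 0.909 kg/m³.
In steady level flight, lift balances weight: W = mg = 16100 × 9.81 = 1.5794×10^5 N.
Dynamic pressure q = 0.5 × 0.909 × 131² = 7800 Pa.
CL = 2W/(ρv²S) = 2×1.5794×10^5/(0.909×131²×62.8) = 0.3224.

CL = 0.322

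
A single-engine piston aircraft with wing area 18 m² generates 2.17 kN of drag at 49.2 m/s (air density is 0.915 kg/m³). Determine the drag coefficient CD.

CD = 0.109

From D = ½ρv²S·CD, rearranging gives CD = 2D/(ρv²S).
CD = 2 × 2170 / (0.915 × 49.2² × 18) = 0.109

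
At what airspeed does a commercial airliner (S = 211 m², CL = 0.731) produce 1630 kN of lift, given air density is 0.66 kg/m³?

L = ½ρv²S·CL ⇒ v = √(2L/(ρ·S·CL))
v = √(2 × 1.63×10^6 / (0.66 × 211 × 0.731)) = √32020 = 179 m/s

v = 179 m/s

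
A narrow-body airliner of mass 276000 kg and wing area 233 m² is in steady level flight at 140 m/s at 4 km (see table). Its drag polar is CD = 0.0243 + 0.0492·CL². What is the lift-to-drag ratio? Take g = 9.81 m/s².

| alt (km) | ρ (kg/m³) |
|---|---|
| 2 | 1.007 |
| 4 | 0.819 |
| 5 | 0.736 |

L/D = 11.4

At 4 km, from the table: ρ = 0.819 kg/m³.
In steady level flight, lift balances weight: W = mg = 276000 × 9.81 = 2.7076×10^6 N.
q = ½ρv² = ½ × 0.819 × 140² = 8026 Pa.
CL = 2W/(ρv²S) = 2×2.7076×10^6/(0.819×140²×233) = 1.448.
CD = 0.0243 + 0.0492 × 1.448² = 0.1274.
L/D = CL/CD = 1.448 / 0.1274 = 11.4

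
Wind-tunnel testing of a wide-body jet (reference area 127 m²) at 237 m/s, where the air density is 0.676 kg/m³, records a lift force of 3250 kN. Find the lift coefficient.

CL = 1.35

From L = ½ρv²S·CL, rearranging gives CL = 2L/(ρv²S).
CL = 2 × 3.25×10^6 / (0.676 × 237² × 127) = 1.35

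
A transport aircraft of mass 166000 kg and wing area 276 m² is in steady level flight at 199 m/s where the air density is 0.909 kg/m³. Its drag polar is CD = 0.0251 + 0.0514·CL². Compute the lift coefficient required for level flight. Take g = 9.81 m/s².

Weight W = mg = 166000 × 9.81 = 1.6285×10^6 N; in level flight L = W.
q = ½ρv² = ½ × 0.909 × 199² = 18000 Pa.
Required CL = L/(qS) = 1.6285×10^6/(18000·276) = 0.3278.

CL = 0.328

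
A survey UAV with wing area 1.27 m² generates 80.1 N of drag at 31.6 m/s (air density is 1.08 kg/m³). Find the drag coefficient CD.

From D = ½ρv²S·CD, rearranging gives CD = 2D/(ρv²S).
CD = 2 × 80.1 / (1.08 × 31.6² × 1.27) = 0.117

CD = 0.117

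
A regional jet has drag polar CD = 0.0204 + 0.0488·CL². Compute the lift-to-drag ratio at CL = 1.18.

CD = 0.0204 + 0.0488 × 1.18² = 0.08835
L/D = CL/CD = 1.18 / 0.08835 = 13.4

L/D = 13.4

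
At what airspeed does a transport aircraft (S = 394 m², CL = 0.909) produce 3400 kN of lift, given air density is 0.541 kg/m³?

v = 187 m/s

L = ½ρv²S·CL ⇒ v = √(2L/(ρ·S·CL))
v = √(2 × 3.4×10^6 / (0.541 × 394 × 0.909)) = √35100 = 187 m/s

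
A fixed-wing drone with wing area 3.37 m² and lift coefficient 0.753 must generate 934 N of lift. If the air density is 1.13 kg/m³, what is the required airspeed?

v = 25.5 m/s

L = ½ρv²S·CL ⇒ v = √(2L/(ρ·S·CL))
v = √(2 × 934 / (1.13 × 3.37 × 0.753)) = √651.4 = 25.5 m/s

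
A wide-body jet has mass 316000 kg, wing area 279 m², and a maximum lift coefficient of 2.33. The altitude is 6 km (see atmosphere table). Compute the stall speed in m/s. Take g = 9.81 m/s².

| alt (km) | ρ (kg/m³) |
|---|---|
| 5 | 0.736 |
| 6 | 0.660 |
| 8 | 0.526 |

At 6 km, from the table: ρ = 0.660 kg/m³.
Weight W = mg = 316000 × 9.81 = 3.1×10^6 N.
V_stall = √(2W/(ρ·S·CL,max)) = √(2 × 3.1×10^6 / (0.66 × 279 × 2.33))
V_stall = √14450 = 120 m/s

V_stall = 120 m/s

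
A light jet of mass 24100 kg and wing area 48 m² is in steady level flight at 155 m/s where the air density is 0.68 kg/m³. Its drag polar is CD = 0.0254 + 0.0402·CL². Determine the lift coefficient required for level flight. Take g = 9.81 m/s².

Level flight ⇒ L = W = m·g = 24100 × 9.81 = 2.3642×10^5 N.
Dynamic pressure q = 0.5 × 0.68 × 155² = 8168 Pa.
Required CL = L/(qS) = 2.3642×10^5/(8168·48) = 0.603.

CL = 0.603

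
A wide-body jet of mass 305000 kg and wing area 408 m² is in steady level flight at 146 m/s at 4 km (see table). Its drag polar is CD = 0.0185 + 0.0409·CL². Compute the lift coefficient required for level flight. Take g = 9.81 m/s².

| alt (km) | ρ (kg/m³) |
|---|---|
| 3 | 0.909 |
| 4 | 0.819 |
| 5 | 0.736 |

CL = 0.84

At 4 km, from the table: ρ = 0.819 kg/m³.
Level flight ⇒ L = W = m·g = 305000 × 9.81 = 2.992×10^6 N.
q = ½ρv² = ½ × 0.819 × 146² = 8729 Pa.
CL = 2W/(ρv²S) = 2×2.992×10^6/(0.819×146²×408) = 0.8401.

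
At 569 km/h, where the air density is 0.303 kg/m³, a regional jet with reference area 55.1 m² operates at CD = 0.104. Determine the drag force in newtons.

Convert speed: v = 569 km/h ÷ 3.6 = 158.1 m/s.
D = ½ρv²S·CD = ½ × 0.303 × 158.1² × 55.1 × 0.104 = 21700 N ≈ 21.7 kN

D = 21700 N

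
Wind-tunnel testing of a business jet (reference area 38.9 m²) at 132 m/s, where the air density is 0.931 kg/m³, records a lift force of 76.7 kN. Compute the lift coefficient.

From L = ½ρv²S·CL, rearranging gives CL = 2L/(ρv²S).
CL = 2 × 76700 / (0.931 × 132² × 38.9) = 0.243

CL = 0.243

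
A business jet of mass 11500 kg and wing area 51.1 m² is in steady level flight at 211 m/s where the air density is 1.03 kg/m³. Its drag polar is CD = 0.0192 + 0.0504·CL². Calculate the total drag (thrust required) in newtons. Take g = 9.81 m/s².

Level flight ⇒ L = W = m·g = 11500 × 9.81 = 1.1282×10^5 N.
q = ½ρv² = ½ × 1.03 × 211² = 22930 Pa.
Required CL = L/(qS) = 1.1282×10^5/(22930·51.1) = 0.09629.
CD = 0.0192 + 0.0504 × 0.09629² = 0.01967.
D = q·S·CD = 22930 × 51.1 × 0.01967 = 23040 N

D = 23000 N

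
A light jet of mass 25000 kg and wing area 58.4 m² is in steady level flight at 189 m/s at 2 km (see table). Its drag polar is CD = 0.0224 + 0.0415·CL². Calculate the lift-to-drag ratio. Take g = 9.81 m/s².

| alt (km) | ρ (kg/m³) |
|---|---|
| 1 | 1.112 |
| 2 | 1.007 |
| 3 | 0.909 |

At 2 km, from the table: ρ = 1.007 kg/m³.
Level flight ⇒ L = W = m·g = 25000 × 9.81 = 2.4525×10^5 N.
q = ½ρv² = ½ × 1.007 × 189² = 17990 Pa.
Required CL = L/(qS) = 2.4525×10^5/(17990·58.4) = 0.2335.
CD = 0.0224 + 0.0415 × 0.2335² = 0.02466.
L/D = CL/CD = 0.2335 / 0.02466 = 9.47

L/D = 9.47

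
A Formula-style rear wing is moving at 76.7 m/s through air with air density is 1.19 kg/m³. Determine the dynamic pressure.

q = ½ρv² = ½ × 1.19 × 76.7² = 3500 Pa

q = 3500 Pa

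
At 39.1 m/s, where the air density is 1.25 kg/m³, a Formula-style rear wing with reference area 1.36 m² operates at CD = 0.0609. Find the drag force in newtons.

D = ½ρv²S·CD = ½ × 1.25 × 39.1² × 1.36 × 0.0609 = 79.1 N

D = 79.1 N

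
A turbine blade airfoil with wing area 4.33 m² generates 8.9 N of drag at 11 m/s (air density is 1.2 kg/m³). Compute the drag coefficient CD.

CD = 0.0283

From D = ½ρv²S·CD, rearranging gives CD = 2D/(ρv²S).
CD = 2 × 8.9 / (1.2 × 11² × 4.33) = 0.0283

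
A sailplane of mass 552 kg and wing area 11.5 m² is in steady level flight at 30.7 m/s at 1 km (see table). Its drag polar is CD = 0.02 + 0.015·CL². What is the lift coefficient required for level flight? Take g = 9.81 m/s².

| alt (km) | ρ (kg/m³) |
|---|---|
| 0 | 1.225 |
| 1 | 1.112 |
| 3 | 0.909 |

At 1 km, from the table: ρ = 1.112 kg/m³.
In steady level flight, lift balances weight: W = mg = 552 × 9.81 = 5415.1 N.
Dynamic pressure q = 0.5 × 1.112 × 30.7² = 524 Pa.
CL = W/(q·S) = 5415.1 / (524 × 11.5) = 0.8986.

CL = 0.899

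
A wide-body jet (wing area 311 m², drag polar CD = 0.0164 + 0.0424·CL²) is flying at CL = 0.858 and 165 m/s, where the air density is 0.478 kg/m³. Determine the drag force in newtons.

D = 96400 N

CD = 0.0164 + 0.0424 × 0.858² = 0.04761
D = ½ρv²S·CD = ½ × 0.478 × 165² × 311 × 0.04761 = 96400 N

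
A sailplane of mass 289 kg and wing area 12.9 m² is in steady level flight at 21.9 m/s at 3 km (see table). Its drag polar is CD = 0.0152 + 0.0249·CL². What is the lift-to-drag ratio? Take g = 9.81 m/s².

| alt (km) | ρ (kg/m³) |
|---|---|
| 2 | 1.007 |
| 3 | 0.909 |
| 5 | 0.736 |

L/D = 24.9

At 3 km, from the table: ρ = 0.909 kg/m³.
Level flight ⇒ L = W = m·g = 289 × 9.81 = 2835.1 N.
q = ½ρv² = ½ × 0.909 × 21.9² = 218 Pa.
CL = 2W/(ρv²S) = 2×2835.1/(0.909×21.9²×12.9) = 1.008.
CD = 0.0152 + 0.0249 × 1.008² = 0.04051.
L/D = CL/CD = 1.008 / 0.04051 = 24.9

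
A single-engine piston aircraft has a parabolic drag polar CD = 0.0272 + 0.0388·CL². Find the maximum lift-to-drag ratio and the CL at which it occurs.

For CD = CD0 + K·CL², (L/D)max occurs at CL* = √(CD0/K) and equals 1/(2√(K·CD0)).
(L/D)max = 1/(2√(0.0388 × 0.0272)) = 1/(2 × 0.03249) = 15.4
CL* = √(0.0272/0.0388) = 0.837

(L/D)max = 15.4, at CL = 0.837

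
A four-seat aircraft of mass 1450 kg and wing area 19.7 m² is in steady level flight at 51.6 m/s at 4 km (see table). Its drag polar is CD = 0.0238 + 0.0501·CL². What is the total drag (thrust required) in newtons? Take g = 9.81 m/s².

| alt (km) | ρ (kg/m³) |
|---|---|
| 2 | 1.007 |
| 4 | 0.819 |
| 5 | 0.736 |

D = 983 N

At 4 km, from the table: ρ = 0.819 kg/m³.
In steady level flight, lift balances weight: W = mg = 1450 × 9.81 = 14224 N.
Dynamic pressure q = 0.5 × 0.819 × 51.6² = 1090 Pa.
CL = W/(q·S) = 14224 / (1090 × 19.7) = 0.6622.
CD = 0.0238 + 0.0501 × 0.6622² = 0.04577.
D = q·S·CD = 1090 × 19.7 × 0.04577 = 983.2 N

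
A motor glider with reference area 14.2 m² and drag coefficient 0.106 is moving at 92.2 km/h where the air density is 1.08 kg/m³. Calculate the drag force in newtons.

Convert speed: v = 92.2 km/h ÷ 3.6 = 25.61 m/s.
Dynamic pressure q = ½ρv² = ½ × 1.08 × 25.61² = 354.2 Pa.
D = q·S·CD = 354.2 × 14.2 × 0.106 = 533 N

D = 533 N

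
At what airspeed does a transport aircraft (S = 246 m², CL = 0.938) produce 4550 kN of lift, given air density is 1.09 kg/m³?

L = ½ρv²S·CL ⇒ v = √(2L/(ρ·S·CL))
v = √(2 × 4.55×10^6 / (1.09 × 246 × 0.938)) = √36180 = 190 m/s

v = 190 m/s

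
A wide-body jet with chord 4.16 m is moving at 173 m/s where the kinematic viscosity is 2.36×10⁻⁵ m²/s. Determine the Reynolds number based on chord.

Re = 3.05×10^7

Re = v·c/ν = 173 × 4.16 / (2.36×10⁻⁵) = 3.05×10^7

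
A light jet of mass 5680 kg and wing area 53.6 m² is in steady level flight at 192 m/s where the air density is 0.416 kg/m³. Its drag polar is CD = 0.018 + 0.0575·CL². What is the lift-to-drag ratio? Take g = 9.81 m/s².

Level flight ⇒ L = W = m·g = 5680 × 9.81 = 55721 N.
Dynamic pressure q = 0.5 × 0.416 × 192² = 7668 Pa.
CL = W/(q·S) = 55721 / (7668 × 53.6) = 0.1356.
CD = 0.018 + 0.0575 × 0.1356² = 0.01906.
L/D = CL/CD = 0.1356 / 0.01906 = 7.11

L/D = 7.11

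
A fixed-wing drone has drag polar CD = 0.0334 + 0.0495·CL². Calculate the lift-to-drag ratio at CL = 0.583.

L/D = 11.6

CD = 0.0334 + 0.0495 × 0.583² = 0.05022
L/D = CL/CD = 0.583 / 0.05022 = 11.6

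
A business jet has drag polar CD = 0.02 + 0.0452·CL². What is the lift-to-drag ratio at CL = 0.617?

CD = 0.02 + 0.0452 × 0.617² = 0.03721
L/D = CL/CD = 0.617 / 0.03721 = 16.6

L/D = 16.6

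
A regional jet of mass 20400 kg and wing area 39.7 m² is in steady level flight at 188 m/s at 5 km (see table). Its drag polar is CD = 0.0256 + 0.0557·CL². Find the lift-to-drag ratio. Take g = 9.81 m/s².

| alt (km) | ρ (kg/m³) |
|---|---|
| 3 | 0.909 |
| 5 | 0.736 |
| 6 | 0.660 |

L/D = 11.4

At 5 km, from the table: ρ = 0.736 kg/m³.
Weight W = mg = 20400 × 9.81 = 2.0012×10^5 N; in level flight L = W.
q = ½ρv² = ½ × 0.736 × 188² = 13010 Pa.
CL = W/(q·S) = 2.0012×10^5 / (13010 × 39.7) = 0.3876.
CD = 0.0256 + 0.0557 × 0.3876² = 0.03397.
L/D = CL/CD = 0.3876 / 0.03397 = 11.4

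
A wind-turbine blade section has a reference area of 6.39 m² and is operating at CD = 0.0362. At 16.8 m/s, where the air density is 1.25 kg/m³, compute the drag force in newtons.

D = 40.8 N

Dynamic pressure q = ½ρv² = ½ × 1.25 × 16.8² = 176.4 Pa.
D = q·S·CD = 176.4 × 6.39 × 0.0362 = 40.8 N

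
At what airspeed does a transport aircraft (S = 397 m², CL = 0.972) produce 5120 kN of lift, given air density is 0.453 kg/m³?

L = ½ρv²S·CL ⇒ v = √(2L/(ρ·S·CL))
v = √(2 × 5.12×10^6 / (0.453 × 397 × 0.972)) = √58580 = 242 m/s

v = 242 m/s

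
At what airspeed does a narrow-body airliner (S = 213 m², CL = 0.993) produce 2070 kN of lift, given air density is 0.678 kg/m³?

L = ½ρv²S·CL ⇒ v = √(2L/(ρ·S·CL))
v = √(2 × 2.07×10^6 / (0.678 × 213 × 0.993)) = √28870 = 170 m/s

v = 170 m/s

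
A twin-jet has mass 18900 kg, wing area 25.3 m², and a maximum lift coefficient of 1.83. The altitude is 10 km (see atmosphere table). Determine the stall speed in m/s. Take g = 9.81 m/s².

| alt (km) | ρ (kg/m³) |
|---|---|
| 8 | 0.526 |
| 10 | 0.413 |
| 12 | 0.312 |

V_stall = 139 m/s

At 10 km, from the table: ρ = 0.413 kg/m³.
Stall occurs when L = W at CL,max. W = mg = 18900 × 9.81 = 1.854×10^5 N.
V_stall = √(2W/(ρ·S·CL,max)) = √(2 × 1.854×10^5 / (0.413 × 25.3 × 1.83))
V_stall = √19390 = 139 m/s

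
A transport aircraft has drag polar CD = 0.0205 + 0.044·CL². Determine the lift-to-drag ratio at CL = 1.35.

CD = 0.0205 + 0.044 × 1.35² = 0.1007
L/D = CL/CD = 1.35 / 0.1007 = 13.4

L/D = 13.4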